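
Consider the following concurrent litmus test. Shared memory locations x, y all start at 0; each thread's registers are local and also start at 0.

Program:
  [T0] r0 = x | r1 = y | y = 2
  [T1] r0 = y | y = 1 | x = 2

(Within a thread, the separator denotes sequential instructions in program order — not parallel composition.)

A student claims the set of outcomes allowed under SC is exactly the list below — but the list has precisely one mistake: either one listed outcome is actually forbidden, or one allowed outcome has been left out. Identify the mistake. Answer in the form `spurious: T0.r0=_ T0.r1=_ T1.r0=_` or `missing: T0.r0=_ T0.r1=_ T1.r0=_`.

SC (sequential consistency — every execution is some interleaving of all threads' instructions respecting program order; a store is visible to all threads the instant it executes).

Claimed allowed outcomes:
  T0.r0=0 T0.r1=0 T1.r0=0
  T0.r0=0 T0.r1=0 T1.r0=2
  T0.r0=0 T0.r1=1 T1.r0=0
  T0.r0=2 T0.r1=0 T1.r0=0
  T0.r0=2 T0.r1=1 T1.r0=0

spurious: T0.r0=2 T0.r1=0 T1.r0=0

outcome vector order: (T0.r0,T0.r1,T1.r0)
SC (4): (0,0,0); (0,0,2); (0,1,0); (2,1,0)
claimed∖SC = {(2,0,0)}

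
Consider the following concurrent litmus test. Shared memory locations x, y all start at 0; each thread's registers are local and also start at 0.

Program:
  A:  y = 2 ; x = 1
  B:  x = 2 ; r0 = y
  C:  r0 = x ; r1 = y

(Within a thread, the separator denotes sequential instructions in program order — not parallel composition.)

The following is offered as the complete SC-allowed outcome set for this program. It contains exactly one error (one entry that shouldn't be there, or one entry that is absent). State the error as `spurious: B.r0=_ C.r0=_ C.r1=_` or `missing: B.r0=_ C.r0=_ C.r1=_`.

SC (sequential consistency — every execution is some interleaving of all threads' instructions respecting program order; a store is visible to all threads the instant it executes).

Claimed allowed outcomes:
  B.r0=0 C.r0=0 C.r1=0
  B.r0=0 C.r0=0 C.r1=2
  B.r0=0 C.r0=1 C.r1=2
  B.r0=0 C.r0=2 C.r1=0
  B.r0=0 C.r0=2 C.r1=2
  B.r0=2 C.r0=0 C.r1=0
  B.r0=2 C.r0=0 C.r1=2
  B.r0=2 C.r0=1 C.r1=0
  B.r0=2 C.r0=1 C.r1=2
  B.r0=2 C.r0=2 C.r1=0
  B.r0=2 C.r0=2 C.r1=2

spurious: B.r0=2 C.r0=1 C.r1=0

outcome vector order: (B.r0,C.r0,C.r1)
SC: 10 outcomes — {0/0/0 0/0/2 0/1/2 0/2/0 0/2/2 2/0/0 2/0/2 2/1/2 2/2/0 2/2/2}
claimed∖SC = {2/1/0}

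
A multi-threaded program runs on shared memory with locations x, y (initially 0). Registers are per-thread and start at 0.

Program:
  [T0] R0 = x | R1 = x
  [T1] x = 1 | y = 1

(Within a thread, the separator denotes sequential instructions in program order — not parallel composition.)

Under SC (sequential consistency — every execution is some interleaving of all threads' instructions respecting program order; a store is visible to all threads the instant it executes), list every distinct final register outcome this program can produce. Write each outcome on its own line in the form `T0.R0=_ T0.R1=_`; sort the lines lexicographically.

T0.R0=0 T0.R1=0
T0.R0=0 T0.R1=1
T0.R0=1 T0.R1=1

outcome vector order: (T0.R0,T0.R1)
|SC outcomes| = 3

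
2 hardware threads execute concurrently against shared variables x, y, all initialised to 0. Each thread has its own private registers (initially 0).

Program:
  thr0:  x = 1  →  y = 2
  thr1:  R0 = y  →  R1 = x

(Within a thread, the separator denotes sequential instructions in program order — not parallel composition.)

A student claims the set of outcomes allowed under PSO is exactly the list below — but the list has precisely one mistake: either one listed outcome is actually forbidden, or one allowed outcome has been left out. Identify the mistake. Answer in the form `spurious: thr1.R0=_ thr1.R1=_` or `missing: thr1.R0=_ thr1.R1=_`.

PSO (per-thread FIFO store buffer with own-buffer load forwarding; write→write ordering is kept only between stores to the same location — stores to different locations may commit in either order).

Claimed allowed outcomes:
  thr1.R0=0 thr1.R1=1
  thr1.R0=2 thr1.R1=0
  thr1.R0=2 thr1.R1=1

outcome vector order: (thr1.R0,thr1.R1)
PSO: 4 outcomes — {0/0 0/1 2/0 2/1}
PSO∖claimed = {0/0}

missing: thr1.R0=0 thr1.R1=0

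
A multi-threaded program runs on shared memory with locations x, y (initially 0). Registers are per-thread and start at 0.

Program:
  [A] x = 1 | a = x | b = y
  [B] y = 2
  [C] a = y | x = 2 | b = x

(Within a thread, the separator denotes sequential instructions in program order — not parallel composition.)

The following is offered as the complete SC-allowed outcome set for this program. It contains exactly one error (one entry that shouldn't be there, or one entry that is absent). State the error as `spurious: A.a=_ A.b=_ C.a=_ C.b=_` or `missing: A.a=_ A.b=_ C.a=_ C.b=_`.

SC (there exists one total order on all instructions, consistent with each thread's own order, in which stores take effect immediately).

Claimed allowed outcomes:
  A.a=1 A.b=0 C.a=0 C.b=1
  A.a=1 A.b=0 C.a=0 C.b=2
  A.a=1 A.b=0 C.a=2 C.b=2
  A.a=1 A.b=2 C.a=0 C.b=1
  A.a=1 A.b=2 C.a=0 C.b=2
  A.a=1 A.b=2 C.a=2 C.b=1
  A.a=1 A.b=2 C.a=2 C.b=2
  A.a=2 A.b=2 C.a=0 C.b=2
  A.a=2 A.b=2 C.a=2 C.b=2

missing: A.a=2 A.b=0 C.a=0 C.b=2

outcome vector order: (A.a,A.b,C.a,C.b)
SC (10): <1 0 0 1>, <1 0 0 2>, <1 0 2 2>, <1 2 0 1>, <1 2 0 2>, <1 2 2 1>, <1 2 2 2>, <2 0 0 2>, <2 2 0 2>, <2 2 2 2>
SC∖claimed = {<2 0 0 2>}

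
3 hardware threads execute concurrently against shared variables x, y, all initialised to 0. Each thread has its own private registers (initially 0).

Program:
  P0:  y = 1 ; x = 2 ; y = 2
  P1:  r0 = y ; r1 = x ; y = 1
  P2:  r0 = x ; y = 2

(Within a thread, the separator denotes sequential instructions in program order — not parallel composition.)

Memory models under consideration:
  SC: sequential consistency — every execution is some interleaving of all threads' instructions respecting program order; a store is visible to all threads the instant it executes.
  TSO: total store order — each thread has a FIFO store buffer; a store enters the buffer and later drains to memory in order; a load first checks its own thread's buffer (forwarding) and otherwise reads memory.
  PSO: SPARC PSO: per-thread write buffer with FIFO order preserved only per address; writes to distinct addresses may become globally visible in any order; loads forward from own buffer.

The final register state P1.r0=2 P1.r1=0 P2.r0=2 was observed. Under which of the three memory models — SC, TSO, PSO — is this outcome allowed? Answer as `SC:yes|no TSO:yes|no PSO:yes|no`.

outcome vector order: (P1.r0,P1.r1,P2.r0)
SC (11): (0,0,0), (0,0,2), (0,2,0), (0,2,2), (1,0,0), (1,0,2), (1,2,0), (1,2,2), (2,0,0), (2,2,0), (2,2,2)
TSO (11): (0,0,0), (0,0,2), (0,2,0), (0,2,2), (1,0,0), (1,0,2), (1,2,0), (1,2,2), (2,0,0), (2,2,0), (2,2,2)
PSO (12): (0,0,0), (0,0,2), (0,2,0), (0,2,2), (1,0,0), (1,0,2), (1,2,0), (1,2,2), (2,0,0), (2,0,2), (2,2,0), (2,2,2)
target (2,0,2) ∈ {PSO}

SC:no TSO:no PSO:yes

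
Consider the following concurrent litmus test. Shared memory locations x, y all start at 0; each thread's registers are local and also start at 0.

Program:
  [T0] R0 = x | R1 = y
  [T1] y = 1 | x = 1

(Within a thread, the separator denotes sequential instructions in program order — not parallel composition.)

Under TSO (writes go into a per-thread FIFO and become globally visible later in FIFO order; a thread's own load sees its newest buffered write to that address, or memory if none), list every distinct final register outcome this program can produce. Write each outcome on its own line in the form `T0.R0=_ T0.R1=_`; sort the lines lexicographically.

outcome vector order: (T0.R0,T0.R1)
|TSO outcomes| = 3

T0.R0=0 T0.R1=0
T0.R0=0 T0.R1=1
T0.R0=1 T0.R1=1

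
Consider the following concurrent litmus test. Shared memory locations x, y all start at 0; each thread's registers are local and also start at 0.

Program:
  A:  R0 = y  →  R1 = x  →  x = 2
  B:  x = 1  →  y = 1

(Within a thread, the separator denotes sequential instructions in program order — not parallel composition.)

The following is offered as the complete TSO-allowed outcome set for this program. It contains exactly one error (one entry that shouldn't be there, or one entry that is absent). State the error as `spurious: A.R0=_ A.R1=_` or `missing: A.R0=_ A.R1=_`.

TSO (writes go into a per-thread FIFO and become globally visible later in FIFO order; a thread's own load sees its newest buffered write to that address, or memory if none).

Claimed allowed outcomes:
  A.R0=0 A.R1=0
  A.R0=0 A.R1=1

missing: A.R0=1 A.R1=1

outcome vector order: (A.R0,A.R1)
under TSO → 00; 01; 11
TSO∖claimed = {11}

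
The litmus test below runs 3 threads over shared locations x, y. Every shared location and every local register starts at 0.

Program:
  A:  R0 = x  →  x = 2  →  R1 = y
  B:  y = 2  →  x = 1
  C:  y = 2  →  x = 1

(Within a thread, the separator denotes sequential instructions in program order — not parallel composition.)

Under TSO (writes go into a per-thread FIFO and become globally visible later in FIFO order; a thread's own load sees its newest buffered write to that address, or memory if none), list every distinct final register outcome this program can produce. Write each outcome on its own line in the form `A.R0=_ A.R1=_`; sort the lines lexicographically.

A.R0=0 A.R1=0
A.R0=0 A.R1=2
A.R0=1 A.R1=2

outcome vector order: (A.R0,A.R1)
|TSO outcomes| = 3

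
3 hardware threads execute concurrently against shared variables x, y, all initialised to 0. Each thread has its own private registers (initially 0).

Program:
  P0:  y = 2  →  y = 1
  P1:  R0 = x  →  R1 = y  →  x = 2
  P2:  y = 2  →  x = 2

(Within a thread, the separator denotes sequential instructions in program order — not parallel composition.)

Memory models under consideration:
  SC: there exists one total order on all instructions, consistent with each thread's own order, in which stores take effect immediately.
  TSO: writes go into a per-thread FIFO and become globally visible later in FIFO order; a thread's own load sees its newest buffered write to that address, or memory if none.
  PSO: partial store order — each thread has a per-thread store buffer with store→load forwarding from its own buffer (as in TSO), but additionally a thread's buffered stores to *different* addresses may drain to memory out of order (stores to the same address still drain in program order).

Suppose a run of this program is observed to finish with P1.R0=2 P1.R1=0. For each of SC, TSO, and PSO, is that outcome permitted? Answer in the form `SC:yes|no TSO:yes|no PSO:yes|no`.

SC:no TSO:no PSO:yes

outcome vector order: (P1.R0,P1.R1)
SC (5): <0 0>, <0 1>, <0 2>, <2 1>, <2 2>
TSO (5): <0 0>, <0 1>, <0 2>, <2 1>, <2 2>
PSO (6): <0 0>, <0 1>, <0 2>, <2 0>, <2 1>, <2 2>
target <2 0> ∈ {PSO}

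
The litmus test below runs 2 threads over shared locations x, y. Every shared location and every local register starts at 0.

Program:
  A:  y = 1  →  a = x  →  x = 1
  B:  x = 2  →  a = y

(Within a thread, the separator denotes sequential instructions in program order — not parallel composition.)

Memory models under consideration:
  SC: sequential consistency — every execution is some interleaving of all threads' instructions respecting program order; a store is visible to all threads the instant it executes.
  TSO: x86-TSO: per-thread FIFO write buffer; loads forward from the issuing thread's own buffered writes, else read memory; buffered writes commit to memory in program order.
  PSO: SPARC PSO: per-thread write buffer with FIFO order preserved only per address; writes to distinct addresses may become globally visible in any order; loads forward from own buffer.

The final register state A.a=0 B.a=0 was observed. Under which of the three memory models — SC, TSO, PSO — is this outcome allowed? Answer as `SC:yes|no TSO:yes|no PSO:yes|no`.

outcome vector order: (A.a,B.a)
SC: 3 outcomes — {0/1 2/0 2/1}
TSO: 4 outcomes — {0/0 0/1 2/0 2/1}
PSO: 4 outcomes — {0/0 0/1 2/0 2/1}
target 0/0 ∈ {TSO,PSO}

SC:no TSO:yes PSO:yes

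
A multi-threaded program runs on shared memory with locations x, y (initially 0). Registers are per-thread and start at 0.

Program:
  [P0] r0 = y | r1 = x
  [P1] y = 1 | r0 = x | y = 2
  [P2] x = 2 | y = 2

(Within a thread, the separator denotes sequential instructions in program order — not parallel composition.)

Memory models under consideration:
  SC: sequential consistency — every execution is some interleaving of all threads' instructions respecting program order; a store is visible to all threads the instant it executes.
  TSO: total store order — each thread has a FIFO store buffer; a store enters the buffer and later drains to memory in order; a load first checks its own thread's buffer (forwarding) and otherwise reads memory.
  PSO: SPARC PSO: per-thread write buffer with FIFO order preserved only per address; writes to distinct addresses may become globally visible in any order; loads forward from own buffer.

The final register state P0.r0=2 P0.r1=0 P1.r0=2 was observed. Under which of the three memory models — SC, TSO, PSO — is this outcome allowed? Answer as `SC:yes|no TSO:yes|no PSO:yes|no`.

SC:no TSO:no PSO:yes

outcome vector order: (P0.r0,P0.r1,P1.r0)
under SC → <0 0 0>, <0 0 2>, <0 2 0>, <0 2 2>, <1 0 0>, <1 0 2>, <1 2 0>, <1 2 2>, <2 0 0>, <2 2 0>, <2 2 2>
under TSO → <0 0 0>, <0 0 2>, <0 2 0>, <0 2 2>, <1 0 0>, <1 0 2>, <1 2 0>, <1 2 2>, <2 0 0>, <2 2 0>, <2 2 2>
under PSO → <0 0 0>, <0 0 2>, <0 2 0>, <0 2 2>, <1 0 0>, <1 0 2>, <1 2 0>, <1 2 2>, <2 0 0>, <2 0 2>, <2 2 0>, <2 2 2>
target <2 0 2> ∈ {PSO}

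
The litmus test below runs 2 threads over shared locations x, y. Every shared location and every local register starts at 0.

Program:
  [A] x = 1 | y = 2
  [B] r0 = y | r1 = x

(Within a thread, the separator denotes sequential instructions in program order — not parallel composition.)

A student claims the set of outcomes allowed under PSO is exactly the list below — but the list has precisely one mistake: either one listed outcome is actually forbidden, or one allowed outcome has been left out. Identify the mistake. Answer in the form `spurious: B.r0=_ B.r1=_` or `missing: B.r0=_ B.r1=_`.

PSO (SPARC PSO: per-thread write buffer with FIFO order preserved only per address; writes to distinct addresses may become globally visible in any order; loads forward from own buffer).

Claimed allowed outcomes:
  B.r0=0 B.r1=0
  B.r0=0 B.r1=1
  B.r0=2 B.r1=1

outcome vector order: (B.r0,B.r1)
[PSO] allowed = {(0,0) (0,1) (2,0) (2,1)}
PSO∖claimed = {(2,0)}

missing: B.r0=2 B.r1=0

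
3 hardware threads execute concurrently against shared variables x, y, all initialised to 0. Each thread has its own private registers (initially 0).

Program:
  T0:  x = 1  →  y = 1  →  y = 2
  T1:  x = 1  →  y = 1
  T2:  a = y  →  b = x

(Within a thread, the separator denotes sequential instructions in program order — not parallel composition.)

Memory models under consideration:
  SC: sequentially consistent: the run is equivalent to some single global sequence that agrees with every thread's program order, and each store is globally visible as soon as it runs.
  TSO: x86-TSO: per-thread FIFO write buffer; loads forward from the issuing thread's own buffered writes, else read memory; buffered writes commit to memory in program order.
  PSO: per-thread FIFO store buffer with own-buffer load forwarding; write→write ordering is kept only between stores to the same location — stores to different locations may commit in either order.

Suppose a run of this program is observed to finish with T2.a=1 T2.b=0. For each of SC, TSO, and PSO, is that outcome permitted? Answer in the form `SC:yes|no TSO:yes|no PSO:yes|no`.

SC:no TSO:no PSO:yes

outcome vector order: (T2.a,T2.b)
SC: 4 outcomes — {00, 01, 11, 21}
TSO: 4 outcomes — {00, 01, 11, 21}
PSO: 6 outcomes — {00, 01, 10, 11, 20, 21}
target 10 ∈ {PSO}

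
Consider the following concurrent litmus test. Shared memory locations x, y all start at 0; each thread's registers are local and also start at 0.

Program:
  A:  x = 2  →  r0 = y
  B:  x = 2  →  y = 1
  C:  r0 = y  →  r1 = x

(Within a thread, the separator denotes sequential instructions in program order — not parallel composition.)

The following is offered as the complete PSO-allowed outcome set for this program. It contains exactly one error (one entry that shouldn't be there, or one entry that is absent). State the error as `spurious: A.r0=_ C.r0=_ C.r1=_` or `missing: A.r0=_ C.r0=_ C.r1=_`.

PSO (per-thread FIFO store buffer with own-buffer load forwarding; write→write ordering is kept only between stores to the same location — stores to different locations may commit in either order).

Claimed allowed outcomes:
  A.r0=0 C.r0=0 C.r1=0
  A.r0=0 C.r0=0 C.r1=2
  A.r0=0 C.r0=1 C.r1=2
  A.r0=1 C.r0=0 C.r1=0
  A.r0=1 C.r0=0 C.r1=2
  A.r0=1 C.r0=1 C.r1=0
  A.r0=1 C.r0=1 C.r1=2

missing: A.r0=0 C.r0=1 C.r1=0

outcome vector order: (A.r0,C.r0,C.r1)
under PSO → 0/0/0; 0/0/2; 0/1/0; 0/1/2; 1/0/0; 1/0/2; 1/1/0; 1/1/2
PSO∖claimed = {0/1/0}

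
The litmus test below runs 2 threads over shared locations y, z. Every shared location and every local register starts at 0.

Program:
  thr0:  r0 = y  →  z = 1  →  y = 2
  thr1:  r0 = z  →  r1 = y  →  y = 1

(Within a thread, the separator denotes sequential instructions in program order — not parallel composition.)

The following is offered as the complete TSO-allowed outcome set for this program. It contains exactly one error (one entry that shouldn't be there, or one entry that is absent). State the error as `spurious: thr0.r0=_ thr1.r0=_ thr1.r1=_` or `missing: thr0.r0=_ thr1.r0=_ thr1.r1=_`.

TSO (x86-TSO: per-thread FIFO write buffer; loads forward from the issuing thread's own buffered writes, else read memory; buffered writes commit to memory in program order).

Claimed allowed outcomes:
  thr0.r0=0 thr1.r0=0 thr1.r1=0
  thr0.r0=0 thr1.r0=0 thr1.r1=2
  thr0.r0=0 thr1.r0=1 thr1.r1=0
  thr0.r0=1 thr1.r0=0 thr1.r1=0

missing: thr0.r0=0 thr1.r0=1 thr1.r1=2

outcome vector order: (thr0.r0,thr1.r0,thr1.r1)
[TSO] allowed = {(0,0,0), (0,0,2), (0,1,0), (0,1,2), (1,0,0)}
TSO∖claimed = {(0,1,2)}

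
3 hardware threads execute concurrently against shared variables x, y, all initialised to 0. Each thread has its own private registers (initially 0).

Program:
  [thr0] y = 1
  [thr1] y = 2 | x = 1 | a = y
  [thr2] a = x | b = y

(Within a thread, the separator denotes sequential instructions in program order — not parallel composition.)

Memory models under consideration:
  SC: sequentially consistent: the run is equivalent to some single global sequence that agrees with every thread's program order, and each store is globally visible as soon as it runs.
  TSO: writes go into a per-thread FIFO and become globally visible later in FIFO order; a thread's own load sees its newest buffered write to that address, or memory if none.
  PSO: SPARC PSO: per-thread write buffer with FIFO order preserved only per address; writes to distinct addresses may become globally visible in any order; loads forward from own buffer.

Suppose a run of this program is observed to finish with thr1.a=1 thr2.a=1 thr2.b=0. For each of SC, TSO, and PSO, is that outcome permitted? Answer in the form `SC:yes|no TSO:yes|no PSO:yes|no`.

outcome vector order: (thr1.a,thr2.a,thr2.b)
under SC → (1,0,0); (1,0,1); (1,0,2); (1,1,1); (1,1,2); (2,0,0); (2,0,1); (2,0,2); (2,1,1); (2,1,2)
under TSO → (1,0,0); (1,0,1); (1,0,2); (1,1,1); (1,1,2); (2,0,0); (2,0,1); (2,0,2); (2,1,1); (2,1,2)
under PSO → (1,0,0); (1,0,1); (1,0,2); (1,1,0); (1,1,1); (1,1,2); (2,0,0); (2,0,1); (2,0,2); (2,1,0); (2,1,1); (2,1,2)
target (1,1,0) ∈ {PSO}

SC:no TSO:no PSO:yes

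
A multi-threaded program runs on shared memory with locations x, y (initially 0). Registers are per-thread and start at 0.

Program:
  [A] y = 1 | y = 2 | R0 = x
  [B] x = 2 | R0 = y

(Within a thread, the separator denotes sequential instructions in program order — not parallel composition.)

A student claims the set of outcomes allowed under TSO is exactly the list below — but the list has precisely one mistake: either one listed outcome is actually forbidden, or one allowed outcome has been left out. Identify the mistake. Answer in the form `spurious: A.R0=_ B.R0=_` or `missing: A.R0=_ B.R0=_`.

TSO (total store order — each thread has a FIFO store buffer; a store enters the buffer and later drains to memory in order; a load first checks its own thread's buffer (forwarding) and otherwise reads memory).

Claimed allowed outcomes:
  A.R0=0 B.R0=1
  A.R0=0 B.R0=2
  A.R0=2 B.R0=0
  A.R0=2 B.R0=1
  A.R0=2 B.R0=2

outcome vector order: (A.R0,B.R0)
under TSO → (0,0), (0,1), (0,2), (2,0), (2,1), (2,2)
TSO∖claimed = {(0,0)}

missing: A.R0=0 B.R0=0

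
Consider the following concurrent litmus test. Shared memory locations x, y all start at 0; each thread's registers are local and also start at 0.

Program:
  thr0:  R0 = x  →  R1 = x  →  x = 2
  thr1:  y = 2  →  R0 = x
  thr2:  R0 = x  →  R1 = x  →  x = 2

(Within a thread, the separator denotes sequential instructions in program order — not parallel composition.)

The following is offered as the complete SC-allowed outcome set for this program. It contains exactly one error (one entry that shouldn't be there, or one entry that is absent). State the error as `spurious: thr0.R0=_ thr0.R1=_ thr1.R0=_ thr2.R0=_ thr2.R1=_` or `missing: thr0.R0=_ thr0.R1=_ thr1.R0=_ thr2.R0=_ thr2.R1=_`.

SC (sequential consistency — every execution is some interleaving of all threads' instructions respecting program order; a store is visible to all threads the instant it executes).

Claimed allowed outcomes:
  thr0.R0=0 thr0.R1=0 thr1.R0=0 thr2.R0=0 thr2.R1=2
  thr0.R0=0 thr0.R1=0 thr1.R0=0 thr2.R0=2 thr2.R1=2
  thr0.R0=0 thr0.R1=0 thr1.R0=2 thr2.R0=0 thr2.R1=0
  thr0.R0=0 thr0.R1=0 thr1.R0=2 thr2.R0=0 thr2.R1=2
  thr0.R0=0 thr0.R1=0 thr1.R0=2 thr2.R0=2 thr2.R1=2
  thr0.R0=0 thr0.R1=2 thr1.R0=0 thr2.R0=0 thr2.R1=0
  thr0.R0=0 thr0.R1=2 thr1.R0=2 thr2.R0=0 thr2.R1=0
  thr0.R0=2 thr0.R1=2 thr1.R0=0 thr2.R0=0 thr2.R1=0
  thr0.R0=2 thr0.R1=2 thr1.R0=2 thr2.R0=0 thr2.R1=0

outcome vector order: (thr0.R0,thr0.R1,thr1.R0,thr2.R0,thr2.R1)
under SC → 0/0/0/0/0, 0/0/0/0/2, 0/0/0/2/2, 0/0/2/0/0, 0/0/2/0/2, 0/0/2/2/2, 0/2/0/0/0, 0/2/2/0/0, 2/2/0/0/0, 2/2/2/0/0
SC∖claimed = {0/0/0/0/0}

missing: thr0.R0=0 thr0.R1=0 thr1.R0=0 thr2.R0=0 thr2.R1=0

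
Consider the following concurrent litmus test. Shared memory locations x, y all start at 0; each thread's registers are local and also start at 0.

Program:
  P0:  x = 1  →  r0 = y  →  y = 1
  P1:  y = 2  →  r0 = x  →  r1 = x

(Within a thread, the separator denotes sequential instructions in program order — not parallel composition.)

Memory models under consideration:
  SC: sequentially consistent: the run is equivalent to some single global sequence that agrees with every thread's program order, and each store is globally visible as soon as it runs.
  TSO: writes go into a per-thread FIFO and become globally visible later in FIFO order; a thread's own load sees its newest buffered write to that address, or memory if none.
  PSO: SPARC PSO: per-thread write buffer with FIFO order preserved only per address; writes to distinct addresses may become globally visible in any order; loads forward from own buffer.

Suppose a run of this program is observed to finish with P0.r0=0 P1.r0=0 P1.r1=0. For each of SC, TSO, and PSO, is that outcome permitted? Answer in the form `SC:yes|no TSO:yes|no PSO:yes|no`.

SC:no TSO:yes PSO:yes

outcome vector order: (P0.r0,P1.r0,P1.r1)
SC: 4 outcomes — {0/1/1 2/0/0 2/0/1 2/1/1}
TSO: 6 outcomes — {0/0/0 0/0/1 0/1/1 2/0/0 2/0/1 2/1/1}
PSO: 6 outcomes — {0/0/0 0/0/1 0/1/1 2/0/0 2/0/1 2/1/1}
target 0/0/0 ∈ {TSO,PSO}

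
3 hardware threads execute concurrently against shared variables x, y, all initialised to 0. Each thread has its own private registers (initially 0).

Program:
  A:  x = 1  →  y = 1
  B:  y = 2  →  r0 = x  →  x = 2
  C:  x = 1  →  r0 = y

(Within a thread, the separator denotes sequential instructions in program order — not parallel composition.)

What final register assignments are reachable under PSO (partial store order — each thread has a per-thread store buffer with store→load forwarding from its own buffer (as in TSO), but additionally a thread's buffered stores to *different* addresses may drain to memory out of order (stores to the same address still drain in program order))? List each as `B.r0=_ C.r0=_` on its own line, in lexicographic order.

B.r0=0 C.r0=0
B.r0=0 C.r0=1
B.r0=0 C.r0=2
B.r0=1 C.r0=0
B.r0=1 C.r0=1
B.r0=1 C.r0=2

outcome vector order: (B.r0,C.r0)
|PSO outcomes| = 6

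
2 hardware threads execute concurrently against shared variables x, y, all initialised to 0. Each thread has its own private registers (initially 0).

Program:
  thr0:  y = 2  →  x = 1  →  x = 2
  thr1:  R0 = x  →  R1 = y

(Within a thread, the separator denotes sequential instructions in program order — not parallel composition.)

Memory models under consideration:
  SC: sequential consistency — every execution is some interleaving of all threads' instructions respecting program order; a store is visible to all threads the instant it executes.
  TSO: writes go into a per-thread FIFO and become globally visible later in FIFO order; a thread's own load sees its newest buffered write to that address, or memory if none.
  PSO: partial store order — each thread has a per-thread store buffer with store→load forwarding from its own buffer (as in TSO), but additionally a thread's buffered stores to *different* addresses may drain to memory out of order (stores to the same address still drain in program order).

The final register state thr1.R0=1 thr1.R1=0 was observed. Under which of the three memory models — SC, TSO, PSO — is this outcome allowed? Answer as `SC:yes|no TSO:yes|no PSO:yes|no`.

SC:no TSO:no PSO:yes

outcome vector order: (thr1.R0,thr1.R1)
SC: 4 outcomes — {00 02 12 22}
TSO: 4 outcomes — {00 02 12 22}
PSO: 6 outcomes — {00 02 10 12 20 22}
target 10 ∈ {PSO}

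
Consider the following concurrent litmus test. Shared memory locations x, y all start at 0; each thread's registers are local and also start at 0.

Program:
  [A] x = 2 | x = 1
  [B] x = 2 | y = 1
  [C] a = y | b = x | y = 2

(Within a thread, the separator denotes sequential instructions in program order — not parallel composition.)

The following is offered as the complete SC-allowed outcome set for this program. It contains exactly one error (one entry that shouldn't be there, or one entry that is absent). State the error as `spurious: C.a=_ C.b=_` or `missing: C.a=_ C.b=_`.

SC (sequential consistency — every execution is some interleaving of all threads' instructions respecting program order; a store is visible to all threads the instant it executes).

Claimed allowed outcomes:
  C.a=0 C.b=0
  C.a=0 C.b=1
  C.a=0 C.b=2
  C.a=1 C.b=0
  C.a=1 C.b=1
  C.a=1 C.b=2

spurious: C.a=1 C.b=0

outcome vector order: (C.a,C.b)
SC: 5 outcomes — {00; 01; 02; 11; 12}
claimed∖SC = {10}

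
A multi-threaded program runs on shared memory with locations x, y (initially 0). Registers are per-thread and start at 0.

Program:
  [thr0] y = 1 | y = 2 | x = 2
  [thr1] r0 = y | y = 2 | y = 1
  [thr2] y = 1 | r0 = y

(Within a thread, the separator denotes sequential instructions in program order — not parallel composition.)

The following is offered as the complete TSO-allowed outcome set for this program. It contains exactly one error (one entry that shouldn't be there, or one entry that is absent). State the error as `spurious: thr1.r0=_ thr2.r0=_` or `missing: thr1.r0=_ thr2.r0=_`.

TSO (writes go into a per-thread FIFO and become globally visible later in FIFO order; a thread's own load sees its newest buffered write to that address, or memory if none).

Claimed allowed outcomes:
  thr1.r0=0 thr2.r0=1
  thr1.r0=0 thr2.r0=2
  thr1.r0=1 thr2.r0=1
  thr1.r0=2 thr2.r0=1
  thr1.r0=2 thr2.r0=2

outcome vector order: (thr1.r0,thr2.r0)
[TSO] allowed = {01 02 11 12 21 22}
TSO∖claimed = {12}

missing: thr1.r0=1 thr2.r0=2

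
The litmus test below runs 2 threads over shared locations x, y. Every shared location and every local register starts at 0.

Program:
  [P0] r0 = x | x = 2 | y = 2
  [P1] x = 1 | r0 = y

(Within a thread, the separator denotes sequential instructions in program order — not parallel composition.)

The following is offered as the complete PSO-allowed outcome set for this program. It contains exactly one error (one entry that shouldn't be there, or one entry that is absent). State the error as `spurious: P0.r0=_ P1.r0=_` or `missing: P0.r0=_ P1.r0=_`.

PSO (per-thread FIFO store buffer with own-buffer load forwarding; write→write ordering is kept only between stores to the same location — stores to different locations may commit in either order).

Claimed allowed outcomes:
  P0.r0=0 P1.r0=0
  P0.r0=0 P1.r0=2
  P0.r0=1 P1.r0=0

missing: P0.r0=1 P1.r0=2

outcome vector order: (P0.r0,P1.r0)
[PSO] allowed = {(0,0), (0,2), (1,0), (1,2)}
PSO∖claimed = {(1,2)}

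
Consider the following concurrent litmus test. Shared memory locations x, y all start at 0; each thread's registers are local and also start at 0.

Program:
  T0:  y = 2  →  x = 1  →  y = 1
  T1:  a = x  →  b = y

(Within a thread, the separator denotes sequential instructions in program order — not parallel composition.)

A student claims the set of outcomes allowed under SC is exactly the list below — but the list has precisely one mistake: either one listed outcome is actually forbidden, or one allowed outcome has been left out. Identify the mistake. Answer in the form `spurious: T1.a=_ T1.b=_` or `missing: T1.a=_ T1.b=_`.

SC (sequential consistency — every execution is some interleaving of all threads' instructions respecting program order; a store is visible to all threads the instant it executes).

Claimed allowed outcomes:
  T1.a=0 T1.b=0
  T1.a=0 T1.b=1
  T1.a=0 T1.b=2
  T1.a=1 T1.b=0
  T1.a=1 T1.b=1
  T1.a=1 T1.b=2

spurious: T1.a=1 T1.b=0

outcome vector order: (T1.a,T1.b)
under SC → <0 0> <0 1> <0 2> <1 1> <1 2>
claimed∖SC = {<1 0>}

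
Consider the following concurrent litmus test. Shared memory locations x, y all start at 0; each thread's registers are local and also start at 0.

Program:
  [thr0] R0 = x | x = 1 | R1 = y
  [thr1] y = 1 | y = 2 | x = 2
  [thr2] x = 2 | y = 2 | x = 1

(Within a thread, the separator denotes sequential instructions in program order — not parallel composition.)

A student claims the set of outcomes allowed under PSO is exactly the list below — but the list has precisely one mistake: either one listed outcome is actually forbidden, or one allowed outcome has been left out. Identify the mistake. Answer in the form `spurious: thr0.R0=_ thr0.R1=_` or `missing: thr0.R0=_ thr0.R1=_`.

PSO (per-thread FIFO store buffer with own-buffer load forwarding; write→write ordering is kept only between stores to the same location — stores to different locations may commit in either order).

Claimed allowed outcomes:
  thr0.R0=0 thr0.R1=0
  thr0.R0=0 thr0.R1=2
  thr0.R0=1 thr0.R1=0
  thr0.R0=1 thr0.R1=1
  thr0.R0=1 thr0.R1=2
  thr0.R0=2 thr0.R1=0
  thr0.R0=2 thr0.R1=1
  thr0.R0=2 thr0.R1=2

outcome vector order: (thr0.R0,thr0.R1)
PSO (9): 00; 01; 02; 10; 11; 12; 20; 21; 22
PSO∖claimed = {01}

missing: thr0.R0=0 thr0.R1=1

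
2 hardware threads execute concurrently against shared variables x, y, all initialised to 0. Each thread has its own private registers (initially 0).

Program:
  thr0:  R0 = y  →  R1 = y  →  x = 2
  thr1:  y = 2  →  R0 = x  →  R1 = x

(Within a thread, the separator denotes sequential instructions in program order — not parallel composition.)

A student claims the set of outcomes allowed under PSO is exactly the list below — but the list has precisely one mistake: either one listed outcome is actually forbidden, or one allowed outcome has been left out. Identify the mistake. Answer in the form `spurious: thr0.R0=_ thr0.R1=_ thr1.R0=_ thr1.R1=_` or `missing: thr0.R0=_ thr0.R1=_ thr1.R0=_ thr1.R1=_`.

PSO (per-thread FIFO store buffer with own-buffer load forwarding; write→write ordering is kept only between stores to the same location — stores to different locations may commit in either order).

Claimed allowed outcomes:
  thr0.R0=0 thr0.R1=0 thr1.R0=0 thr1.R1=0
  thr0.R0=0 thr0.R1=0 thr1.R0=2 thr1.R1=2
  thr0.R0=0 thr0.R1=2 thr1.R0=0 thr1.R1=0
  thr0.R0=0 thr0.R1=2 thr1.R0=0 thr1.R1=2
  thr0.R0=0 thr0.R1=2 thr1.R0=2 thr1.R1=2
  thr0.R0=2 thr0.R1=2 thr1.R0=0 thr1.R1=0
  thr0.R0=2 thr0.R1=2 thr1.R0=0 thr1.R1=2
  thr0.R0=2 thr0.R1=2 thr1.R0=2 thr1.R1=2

missing: thr0.R0=0 thr0.R1=0 thr1.R0=0 thr1.R1=2

outcome vector order: (thr0.R0,thr0.R1,thr1.R0,thr1.R1)
PSO (9): (0,0,0,0) (0,0,0,2) (0,0,2,2) (0,2,0,0) (0,2,0,2) (0,2,2,2) (2,2,0,0) (2,2,0,2) (2,2,2,2)
PSO∖claimed = {(0,0,0,2)}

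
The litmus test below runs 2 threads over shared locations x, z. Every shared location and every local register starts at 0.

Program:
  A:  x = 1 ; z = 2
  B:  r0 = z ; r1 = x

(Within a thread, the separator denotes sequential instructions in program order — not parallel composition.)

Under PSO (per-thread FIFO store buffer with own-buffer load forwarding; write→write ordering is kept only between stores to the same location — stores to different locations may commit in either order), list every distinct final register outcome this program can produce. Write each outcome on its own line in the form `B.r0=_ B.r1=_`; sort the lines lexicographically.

B.r0=0 B.r1=0
B.r0=0 B.r1=1
B.r0=2 B.r1=0
B.r0=2 B.r1=1

outcome vector order: (B.r0,B.r1)
|PSO outcomes| = 4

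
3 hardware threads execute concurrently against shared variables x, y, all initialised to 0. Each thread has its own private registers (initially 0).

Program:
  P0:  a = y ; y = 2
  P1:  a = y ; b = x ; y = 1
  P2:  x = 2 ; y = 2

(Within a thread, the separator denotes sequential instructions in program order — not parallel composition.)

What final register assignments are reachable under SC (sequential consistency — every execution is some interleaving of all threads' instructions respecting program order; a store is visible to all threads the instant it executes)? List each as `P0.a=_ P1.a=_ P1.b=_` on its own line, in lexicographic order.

P0.a=0 P1.a=0 P1.b=0
P0.a=0 P1.a=0 P1.b=2
P0.a=0 P1.a=2 P1.b=0
P0.a=0 P1.a=2 P1.b=2
P0.a=1 P1.a=0 P1.b=0
P0.a=1 P1.a=0 P1.b=2
P0.a=1 P1.a=2 P1.b=2
P0.a=2 P1.a=0 P1.b=0
P0.a=2 P1.a=0 P1.b=2
P0.a=2 P1.a=2 P1.b=2

outcome vector order: (P0.a,P1.a,P1.b)
|SC outcomes| = 10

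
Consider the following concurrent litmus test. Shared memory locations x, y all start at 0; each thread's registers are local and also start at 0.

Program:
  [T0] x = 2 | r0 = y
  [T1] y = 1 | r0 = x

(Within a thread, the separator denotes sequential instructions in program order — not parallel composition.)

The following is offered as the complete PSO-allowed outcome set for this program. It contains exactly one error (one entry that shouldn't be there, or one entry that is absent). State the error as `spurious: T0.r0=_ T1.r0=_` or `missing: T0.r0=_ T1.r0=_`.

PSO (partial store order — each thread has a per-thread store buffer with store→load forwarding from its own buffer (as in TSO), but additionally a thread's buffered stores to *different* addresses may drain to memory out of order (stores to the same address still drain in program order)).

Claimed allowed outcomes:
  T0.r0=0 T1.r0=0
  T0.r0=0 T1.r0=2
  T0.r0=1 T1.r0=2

missing: T0.r0=1 T1.r0=0

outcome vector order: (T0.r0,T1.r0)
under PSO → <0 0>, <0 2>, <1 0>, <1 2>
PSO∖claimed = {<1 0>}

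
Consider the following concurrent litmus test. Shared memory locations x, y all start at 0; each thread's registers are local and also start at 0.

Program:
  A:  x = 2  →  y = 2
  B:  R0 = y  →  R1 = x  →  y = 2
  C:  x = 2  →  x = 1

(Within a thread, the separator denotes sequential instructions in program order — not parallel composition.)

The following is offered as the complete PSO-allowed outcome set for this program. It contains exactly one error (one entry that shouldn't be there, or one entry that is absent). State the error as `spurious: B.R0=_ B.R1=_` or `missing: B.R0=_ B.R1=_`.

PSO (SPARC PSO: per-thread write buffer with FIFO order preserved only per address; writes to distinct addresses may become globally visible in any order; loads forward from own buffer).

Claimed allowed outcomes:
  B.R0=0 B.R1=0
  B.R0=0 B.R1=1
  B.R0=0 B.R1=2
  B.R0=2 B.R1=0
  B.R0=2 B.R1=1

missing: B.R0=2 B.R1=2

outcome vector order: (B.R0,B.R1)
PSO (6): <0 0> <0 1> <0 2> <2 0> <2 1> <2 2>
PSO∖claimed = {<2 2>}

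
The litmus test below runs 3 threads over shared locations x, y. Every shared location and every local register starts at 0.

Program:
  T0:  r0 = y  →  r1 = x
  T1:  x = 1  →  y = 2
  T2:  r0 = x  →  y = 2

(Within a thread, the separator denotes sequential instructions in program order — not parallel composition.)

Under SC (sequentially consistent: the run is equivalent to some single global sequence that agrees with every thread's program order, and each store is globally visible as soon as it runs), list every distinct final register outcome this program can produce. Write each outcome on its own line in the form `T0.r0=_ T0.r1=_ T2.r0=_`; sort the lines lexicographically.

outcome vector order: (T0.r0,T0.r1,T2.r0)
|SC outcomes| = 7

T0.r0=0 T0.r1=0 T2.r0=0
T0.r0=0 T0.r1=0 T2.r0=1
T0.r0=0 T0.r1=1 T2.r0=0
T0.r0=0 T0.r1=1 T2.r0=1
T0.r0=2 T0.r1=0 T2.r0=0
T0.r0=2 T0.r1=1 T2.r0=0
T0.r0=2 T0.r1=1 T2.r0=1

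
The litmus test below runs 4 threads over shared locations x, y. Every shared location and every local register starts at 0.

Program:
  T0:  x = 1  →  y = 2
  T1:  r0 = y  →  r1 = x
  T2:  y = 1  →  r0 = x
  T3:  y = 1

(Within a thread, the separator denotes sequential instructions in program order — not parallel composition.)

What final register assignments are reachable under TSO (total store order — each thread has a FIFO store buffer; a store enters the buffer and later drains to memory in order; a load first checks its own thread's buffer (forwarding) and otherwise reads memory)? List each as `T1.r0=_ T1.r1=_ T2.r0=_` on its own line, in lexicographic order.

T1.r0=0 T1.r1=0 T2.r0=0
T1.r0=0 T1.r1=0 T2.r0=1
T1.r0=0 T1.r1=1 T2.r0=0
T1.r0=0 T1.r1=1 T2.r0=1
T1.r0=1 T1.r1=0 T2.r0=0
T1.r0=1 T1.r1=0 T2.r0=1
T1.r0=1 T1.r1=1 T2.r0=0
T1.r0=1 T1.r1=1 T2.r0=1
T1.r0=2 T1.r1=1 T2.r0=0
T1.r0=2 T1.r1=1 T2.r0=1

outcome vector order: (T1.r0,T1.r1,T2.r0)
|TSO outcomes| = 10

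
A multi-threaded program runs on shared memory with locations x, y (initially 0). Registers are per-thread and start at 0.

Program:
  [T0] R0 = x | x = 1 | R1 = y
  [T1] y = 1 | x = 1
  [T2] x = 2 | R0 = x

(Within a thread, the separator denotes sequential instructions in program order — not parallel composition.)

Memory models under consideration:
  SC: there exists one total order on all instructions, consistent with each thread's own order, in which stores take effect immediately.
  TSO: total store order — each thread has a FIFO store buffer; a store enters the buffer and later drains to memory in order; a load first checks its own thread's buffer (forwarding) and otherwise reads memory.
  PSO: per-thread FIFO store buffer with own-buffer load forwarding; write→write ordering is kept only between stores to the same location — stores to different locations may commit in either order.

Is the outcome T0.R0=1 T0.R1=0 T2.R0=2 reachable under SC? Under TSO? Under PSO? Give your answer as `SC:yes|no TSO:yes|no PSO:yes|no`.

outcome vector order: (T0.R0,T0.R1,T2.R0)
SC (10): <0 0 1>; <0 0 2>; <0 1 1>; <0 1 2>; <1 1 1>; <1 1 2>; <2 0 1>; <2 0 2>; <2 1 1>; <2 1 2>
TSO (10): <0 0 1>; <0 0 2>; <0 1 1>; <0 1 2>; <1 1 1>; <1 1 2>; <2 0 1>; <2 0 2>; <2 1 1>; <2 1 2>
PSO (12): <0 0 1>; <0 0 2>; <0 1 1>; <0 1 2>; <1 0 1>; <1 0 2>; <1 1 1>; <1 1 2>; <2 0 1>; <2 0 2>; <2 1 1>; <2 1 2>
target <1 0 2> ∈ {PSO}

SC:no TSO:no PSO:yes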